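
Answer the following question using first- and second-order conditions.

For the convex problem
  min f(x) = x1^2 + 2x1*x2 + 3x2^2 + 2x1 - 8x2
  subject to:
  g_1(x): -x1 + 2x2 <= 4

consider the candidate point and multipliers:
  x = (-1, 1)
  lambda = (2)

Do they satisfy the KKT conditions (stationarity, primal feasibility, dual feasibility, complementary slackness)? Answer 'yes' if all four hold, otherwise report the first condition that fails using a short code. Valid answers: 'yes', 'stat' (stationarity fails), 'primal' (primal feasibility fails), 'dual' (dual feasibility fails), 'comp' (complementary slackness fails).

Gradient of f: grad f(x) = Q x + c = (2, -4)
Constraint values g_i(x) = a_i^T x - b_i:
  g_1((-1, 1)) = -1
Stationarity residual: grad f(x) + sum_i lambda_i a_i = (0, 0)
  -> stationarity OK
Primal feasibility (all g_i <= 0): OK
Dual feasibility (all lambda_i >= 0): OK
Complementary slackness (lambda_i * g_i(x) = 0 for all i): FAILS

Verdict: the first failing condition is complementary_slackness -> comp.

comp


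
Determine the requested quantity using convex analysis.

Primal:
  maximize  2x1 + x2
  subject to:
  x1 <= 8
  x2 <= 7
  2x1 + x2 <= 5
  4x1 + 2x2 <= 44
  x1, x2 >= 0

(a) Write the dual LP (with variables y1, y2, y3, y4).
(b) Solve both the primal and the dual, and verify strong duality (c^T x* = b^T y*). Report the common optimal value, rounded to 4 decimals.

The standard primal-dual pair for 'max c^T x s.t. A x <= b, x >= 0' is:
  Dual:  min b^T y  s.t.  A^T y >= c,  y >= 0.

So the dual LP is:
  minimize  8y1 + 7y2 + 5y3 + 44y4
  subject to:
    y1 + 2y3 + 4y4 >= 2
    y2 + y3 + 2y4 >= 1
    y1, y2, y3, y4 >= 0

Solving the primal: x* = (2.5, 0).
  primal value c^T x* = 5.
Solving the dual: y* = (0, 0, 1, 0).
  dual value b^T y* = 5.
Strong duality: c^T x* = b^T y*. Confirmed.

5


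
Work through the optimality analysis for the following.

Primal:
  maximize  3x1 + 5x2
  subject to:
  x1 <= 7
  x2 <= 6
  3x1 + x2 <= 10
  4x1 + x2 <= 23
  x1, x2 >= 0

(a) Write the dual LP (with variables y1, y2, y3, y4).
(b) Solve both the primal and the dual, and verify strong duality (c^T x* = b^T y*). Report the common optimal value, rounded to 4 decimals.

The standard primal-dual pair for 'max c^T x s.t. A x <= b, x >= 0' is:
  Dual:  min b^T y  s.t.  A^T y >= c,  y >= 0.

So the dual LP is:
  minimize  7y1 + 6y2 + 10y3 + 23y4
  subject to:
    y1 + 3y3 + 4y4 >= 3
    y2 + y3 + y4 >= 5
    y1, y2, y3, y4 >= 0

Solving the primal: x* = (1.3333, 6).
  primal value c^T x* = 34.
Solving the dual: y* = (0, 4, 1, 0).
  dual value b^T y* = 34.
Strong duality: c^T x* = b^T y*. Confirmed.

34


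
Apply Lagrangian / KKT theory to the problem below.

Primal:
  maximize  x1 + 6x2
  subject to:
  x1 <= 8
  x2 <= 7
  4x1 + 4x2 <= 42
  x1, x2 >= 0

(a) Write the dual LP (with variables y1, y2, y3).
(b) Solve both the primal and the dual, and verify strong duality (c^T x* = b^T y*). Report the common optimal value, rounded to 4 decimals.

The standard primal-dual pair for 'max c^T x s.t. A x <= b, x >= 0' is:
  Dual:  min b^T y  s.t.  A^T y >= c,  y >= 0.

So the dual LP is:
  minimize  8y1 + 7y2 + 42y3
  subject to:
    y1 + 4y3 >= 1
    y2 + 4y3 >= 6
    y1, y2, y3 >= 0

Solving the primal: x* = (3.5, 7).
  primal value c^T x* = 45.5.
Solving the dual: y* = (0, 5, 0.25).
  dual value b^T y* = 45.5.
Strong duality: c^T x* = b^T y*. Confirmed.

45.5


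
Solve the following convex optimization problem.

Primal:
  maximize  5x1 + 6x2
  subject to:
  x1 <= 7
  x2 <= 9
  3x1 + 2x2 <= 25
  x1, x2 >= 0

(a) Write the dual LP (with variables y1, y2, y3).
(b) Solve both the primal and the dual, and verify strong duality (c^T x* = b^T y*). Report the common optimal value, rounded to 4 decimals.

The standard primal-dual pair for 'max c^T x s.t. A x <= b, x >= 0' is:
  Dual:  min b^T y  s.t.  A^T y >= c,  y >= 0.

So the dual LP is:
  minimize  7y1 + 9y2 + 25y3
  subject to:
    y1 + 3y3 >= 5
    y2 + 2y3 >= 6
    y1, y2, y3 >= 0

Solving the primal: x* = (2.3333, 9).
  primal value c^T x* = 65.6667.
Solving the dual: y* = (0, 2.6667, 1.6667).
  dual value b^T y* = 65.6667.
Strong duality: c^T x* = b^T y*. Confirmed.

65.6667


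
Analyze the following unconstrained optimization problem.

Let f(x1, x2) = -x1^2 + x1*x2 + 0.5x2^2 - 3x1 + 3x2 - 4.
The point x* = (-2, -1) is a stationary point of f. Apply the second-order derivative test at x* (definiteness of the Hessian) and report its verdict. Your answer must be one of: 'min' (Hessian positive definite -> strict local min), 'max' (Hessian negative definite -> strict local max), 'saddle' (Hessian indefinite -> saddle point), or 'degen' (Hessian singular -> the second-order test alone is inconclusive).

Compute the Hessian H = grad^2 f:
  H = [[-2, 1], [1, 1]]
Verify stationarity: grad f(x*) = H x* + g = (0, 0).
Eigenvalues of H: -2.3028, 1.3028.
Eigenvalues have mixed signs, so H is indefinite -> x* is a saddle point.

saddle


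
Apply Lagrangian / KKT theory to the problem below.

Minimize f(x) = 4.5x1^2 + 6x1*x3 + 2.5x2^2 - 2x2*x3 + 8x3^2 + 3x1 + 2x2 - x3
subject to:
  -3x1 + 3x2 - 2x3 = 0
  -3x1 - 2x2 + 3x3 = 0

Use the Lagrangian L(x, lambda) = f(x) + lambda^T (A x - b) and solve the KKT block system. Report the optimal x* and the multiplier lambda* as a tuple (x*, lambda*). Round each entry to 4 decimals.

Form the Lagrangian:
  L(x, lambda) = (1/2) x^T Q x + c^T x + lambda^T (A x - b)
Stationarity (grad_x L = 0): Q x + c + A^T lambda = 0.
Primal feasibility: A x = b.

This gives the KKT block system:
  [ Q   A^T ] [ x     ]   [-c ]
  [ A    0  ] [ lambda ] = [ b ]

Solving the linear system:
  x*      = (-0.0303, -0.0909, -0.0909)
  lambda* = (-0.0545, 0.7818)
  f(x*)   = -0.0909

x* = (-0.0303, -0.0909, -0.0909), lambda* = (-0.0545, 0.7818)


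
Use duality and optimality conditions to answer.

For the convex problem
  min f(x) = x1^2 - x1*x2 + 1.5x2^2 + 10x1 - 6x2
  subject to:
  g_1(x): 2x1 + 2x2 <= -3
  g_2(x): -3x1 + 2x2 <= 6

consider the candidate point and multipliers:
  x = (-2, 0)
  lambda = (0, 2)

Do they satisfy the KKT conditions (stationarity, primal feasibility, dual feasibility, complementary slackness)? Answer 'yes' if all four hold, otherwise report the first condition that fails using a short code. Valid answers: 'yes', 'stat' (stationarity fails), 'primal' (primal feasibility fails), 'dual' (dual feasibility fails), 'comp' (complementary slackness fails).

Gradient of f: grad f(x) = Q x + c = (6, -4)
Constraint values g_i(x) = a_i^T x - b_i:
  g_1((-2, 0)) = -1
  g_2((-2, 0)) = 0
Stationarity residual: grad f(x) + sum_i lambda_i a_i = (0, 0)
  -> stationarity OK
Primal feasibility (all g_i <= 0): OK
Dual feasibility (all lambda_i >= 0): OK
Complementary slackness (lambda_i * g_i(x) = 0 for all i): OK

Verdict: yes, KKT holds.

yes


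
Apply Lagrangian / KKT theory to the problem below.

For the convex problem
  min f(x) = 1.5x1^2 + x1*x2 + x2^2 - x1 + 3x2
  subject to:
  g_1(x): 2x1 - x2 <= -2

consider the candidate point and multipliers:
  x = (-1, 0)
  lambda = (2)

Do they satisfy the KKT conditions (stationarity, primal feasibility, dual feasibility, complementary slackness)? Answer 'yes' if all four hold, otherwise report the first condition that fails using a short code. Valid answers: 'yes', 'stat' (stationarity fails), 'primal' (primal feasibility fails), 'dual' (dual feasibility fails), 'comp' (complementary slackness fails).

Gradient of f: grad f(x) = Q x + c = (-4, 2)
Constraint values g_i(x) = a_i^T x - b_i:
  g_1((-1, 0)) = 0
Stationarity residual: grad f(x) + sum_i lambda_i a_i = (0, 0)
  -> stationarity OK
Primal feasibility (all g_i <= 0): OK
Dual feasibility (all lambda_i >= 0): OK
Complementary slackness (lambda_i * g_i(x) = 0 for all i): OK

Verdict: yes, KKT holds.

yes


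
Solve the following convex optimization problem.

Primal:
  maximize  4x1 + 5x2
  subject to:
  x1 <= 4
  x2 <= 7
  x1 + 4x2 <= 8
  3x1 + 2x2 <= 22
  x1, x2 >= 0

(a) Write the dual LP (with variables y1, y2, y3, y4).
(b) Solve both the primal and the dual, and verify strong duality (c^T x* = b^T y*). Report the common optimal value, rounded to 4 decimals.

The standard primal-dual pair for 'max c^T x s.t. A x <= b, x >= 0' is:
  Dual:  min b^T y  s.t.  A^T y >= c,  y >= 0.

So the dual LP is:
  minimize  4y1 + 7y2 + 8y3 + 22y4
  subject to:
    y1 + y3 + 3y4 >= 4
    y2 + 4y3 + 2y4 >= 5
    y1, y2, y3, y4 >= 0

Solving the primal: x* = (4, 1).
  primal value c^T x* = 21.
Solving the dual: y* = (2.75, 0, 1.25, 0).
  dual value b^T y* = 21.
Strong duality: c^T x* = b^T y*. Confirmed.

21


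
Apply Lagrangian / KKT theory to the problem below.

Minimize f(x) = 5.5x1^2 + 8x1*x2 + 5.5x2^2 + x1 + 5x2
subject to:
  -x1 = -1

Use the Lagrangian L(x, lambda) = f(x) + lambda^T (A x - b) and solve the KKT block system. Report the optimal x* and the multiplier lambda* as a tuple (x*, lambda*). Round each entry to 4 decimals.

Form the Lagrangian:
  L(x, lambda) = (1/2) x^T Q x + c^T x + lambda^T (A x - b)
Stationarity (grad_x L = 0): Q x + c + A^T lambda = 0.
Primal feasibility: A x = b.

This gives the KKT block system:
  [ Q   A^T ] [ x     ]   [-c ]
  [ A    0  ] [ lambda ] = [ b ]

Solving the linear system:
  x*      = (1, -1.1818)
  lambda* = (2.5455)
  f(x*)   = -1.1818

x* = (1, -1.1818), lambda* = (2.5455)


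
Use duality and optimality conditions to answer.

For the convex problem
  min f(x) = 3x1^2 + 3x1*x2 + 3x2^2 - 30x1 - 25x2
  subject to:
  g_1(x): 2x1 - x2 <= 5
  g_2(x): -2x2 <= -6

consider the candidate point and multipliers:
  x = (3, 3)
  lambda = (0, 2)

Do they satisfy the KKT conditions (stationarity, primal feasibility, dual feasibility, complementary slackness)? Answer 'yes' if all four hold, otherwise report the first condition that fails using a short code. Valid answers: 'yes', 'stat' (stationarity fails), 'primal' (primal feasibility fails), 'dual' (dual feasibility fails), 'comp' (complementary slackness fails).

Gradient of f: grad f(x) = Q x + c = (-3, 2)
Constraint values g_i(x) = a_i^T x - b_i:
  g_1((3, 3)) = -2
  g_2((3, 3)) = 0
Stationarity residual: grad f(x) + sum_i lambda_i a_i = (-3, -2)
  -> stationarity FAILS
Primal feasibility (all g_i <= 0): OK
Dual feasibility (all lambda_i >= 0): OK
Complementary slackness (lambda_i * g_i(x) = 0 for all i): OK

Verdict: the first failing condition is stationarity -> stat.

stat


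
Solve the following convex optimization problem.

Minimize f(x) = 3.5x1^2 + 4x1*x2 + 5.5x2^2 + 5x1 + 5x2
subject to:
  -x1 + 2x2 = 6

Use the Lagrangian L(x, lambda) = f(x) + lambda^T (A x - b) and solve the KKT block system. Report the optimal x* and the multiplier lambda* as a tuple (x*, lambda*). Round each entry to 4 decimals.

Form the Lagrangian:
  L(x, lambda) = (1/2) x^T Q x + c^T x + lambda^T (A x - b)
Stationarity (grad_x L = 0): Q x + c + A^T lambda = 0.
Primal feasibility: A x = b.

This gives the KKT block system:
  [ Q   A^T ] [ x     ]   [-c ]
  [ A    0  ] [ lambda ] = [ b ]

Solving the linear system:
  x*      = (-2.6182, 1.6909)
  lambda* = (-6.5636)
  f(x*)   = 17.3727

x* = (-2.6182, 1.6909), lambda* = (-6.5636)


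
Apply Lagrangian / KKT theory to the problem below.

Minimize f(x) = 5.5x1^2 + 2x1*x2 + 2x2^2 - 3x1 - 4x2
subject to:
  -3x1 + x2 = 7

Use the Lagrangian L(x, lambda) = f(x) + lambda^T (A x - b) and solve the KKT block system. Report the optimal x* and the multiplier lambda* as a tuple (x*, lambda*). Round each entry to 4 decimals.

Form the Lagrangian:
  L(x, lambda) = (1/2) x^T Q x + c^T x + lambda^T (A x - b)
Stationarity (grad_x L = 0): Q x + c + A^T lambda = 0.
Primal feasibility: A x = b.

This gives the KKT block system:
  [ Q   A^T ] [ x     ]   [-c ]
  [ A    0  ] [ lambda ] = [ b ]

Solving the linear system:
  x*      = (-1.4068, 2.7797)
  lambda* = (-4.3051)
  f(x*)   = 11.6186

x* = (-1.4068, 2.7797), lambda* = (-4.3051)


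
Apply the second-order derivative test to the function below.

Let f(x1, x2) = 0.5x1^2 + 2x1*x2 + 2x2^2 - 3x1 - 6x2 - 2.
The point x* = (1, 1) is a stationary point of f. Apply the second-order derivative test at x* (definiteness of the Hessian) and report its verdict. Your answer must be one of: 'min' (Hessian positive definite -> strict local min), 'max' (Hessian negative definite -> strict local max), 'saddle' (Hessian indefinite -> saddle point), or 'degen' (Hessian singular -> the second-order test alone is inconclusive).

Compute the Hessian H = grad^2 f:
  H = [[1, 2], [2, 4]]
Verify stationarity: grad f(x*) = H x* + g = (0, 0).
Eigenvalues of H: 0, 5.
H has a zero eigenvalue (singular; positive semidefinite but not definite), so H is neither positive definite, negative definite, nor indefinite. The second-order test alone is inconclusive -> degen.
(Indeed, f is constant along the null direction of H through x*, so x* is not a strict local extremum.)

degen


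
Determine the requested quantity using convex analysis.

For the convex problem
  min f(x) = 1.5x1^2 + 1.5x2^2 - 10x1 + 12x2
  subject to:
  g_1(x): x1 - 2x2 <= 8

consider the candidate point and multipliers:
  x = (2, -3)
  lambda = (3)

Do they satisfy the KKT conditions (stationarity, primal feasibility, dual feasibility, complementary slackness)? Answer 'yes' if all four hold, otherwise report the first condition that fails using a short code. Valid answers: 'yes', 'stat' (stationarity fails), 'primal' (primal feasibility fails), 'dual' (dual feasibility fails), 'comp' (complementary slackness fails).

Gradient of f: grad f(x) = Q x + c = (-4, 3)
Constraint values g_i(x) = a_i^T x - b_i:
  g_1((2, -3)) = 0
Stationarity residual: grad f(x) + sum_i lambda_i a_i = (-1, -3)
  -> stationarity FAILS
Primal feasibility (all g_i <= 0): OK
Dual feasibility (all lambda_i >= 0): OK
Complementary slackness (lambda_i * g_i(x) = 0 for all i): OK

Verdict: the first failing condition is stationarity -> stat.

stat


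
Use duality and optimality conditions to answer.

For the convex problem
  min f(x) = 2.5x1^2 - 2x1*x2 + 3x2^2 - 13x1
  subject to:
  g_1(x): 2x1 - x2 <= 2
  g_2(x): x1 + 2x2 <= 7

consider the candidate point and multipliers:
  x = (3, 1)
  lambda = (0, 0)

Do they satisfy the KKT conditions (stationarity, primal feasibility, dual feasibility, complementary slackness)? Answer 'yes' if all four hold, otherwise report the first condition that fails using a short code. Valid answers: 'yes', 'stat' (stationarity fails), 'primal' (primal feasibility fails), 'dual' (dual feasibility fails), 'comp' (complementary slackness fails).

Gradient of f: grad f(x) = Q x + c = (0, 0)
Constraint values g_i(x) = a_i^T x - b_i:
  g_1((3, 1)) = 3
  g_2((3, 1)) = -2
Stationarity residual: grad f(x) + sum_i lambda_i a_i = (0, 0)
  -> stationarity OK
Primal feasibility (all g_i <= 0): FAILS
Dual feasibility (all lambda_i >= 0): OK
Complementary slackness (lambda_i * g_i(x) = 0 for all i): OK

Verdict: the first failing condition is primal_feasibility -> primal.

primal


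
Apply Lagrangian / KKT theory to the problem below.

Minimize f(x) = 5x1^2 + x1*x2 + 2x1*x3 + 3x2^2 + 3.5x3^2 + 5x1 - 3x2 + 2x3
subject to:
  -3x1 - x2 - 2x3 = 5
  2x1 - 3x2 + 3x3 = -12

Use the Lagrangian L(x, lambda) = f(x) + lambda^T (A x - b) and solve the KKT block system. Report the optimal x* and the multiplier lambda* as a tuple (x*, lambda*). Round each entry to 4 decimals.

Form the Lagrangian:
  L(x, lambda) = (1/2) x^T Q x + c^T x + lambda^T (A x - b)
Stationarity (grad_x L = 0): Q x + c + A^T lambda = 0.
Primal feasibility: A x = b.

This gives the KKT block system:
  [ Q   A^T ] [ x     ]   [-c ]
  [ A    0  ] [ lambda ] = [ b ]

Solving the linear system:
  x*      = (-1.3217, 1.7343, -1.3846)
  lambda* = (-1.4171, 2.5004)
  f(x*)   = 11.2547

x* = (-1.3217, 1.7343, -1.3846), lambda* = (-1.4171, 2.5004)


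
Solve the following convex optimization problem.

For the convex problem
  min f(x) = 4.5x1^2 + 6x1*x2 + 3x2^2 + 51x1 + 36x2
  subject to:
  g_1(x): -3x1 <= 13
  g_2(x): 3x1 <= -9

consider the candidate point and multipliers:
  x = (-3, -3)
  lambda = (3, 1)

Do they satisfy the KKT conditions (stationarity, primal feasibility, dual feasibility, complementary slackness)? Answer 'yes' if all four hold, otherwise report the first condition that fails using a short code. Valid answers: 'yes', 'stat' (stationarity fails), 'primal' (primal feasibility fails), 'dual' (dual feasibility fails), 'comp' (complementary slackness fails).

Gradient of f: grad f(x) = Q x + c = (6, 0)
Constraint values g_i(x) = a_i^T x - b_i:
  g_1((-3, -3)) = -4
  g_2((-3, -3)) = 0
Stationarity residual: grad f(x) + sum_i lambda_i a_i = (0, 0)
  -> stationarity OK
Primal feasibility (all g_i <= 0): OK
Dual feasibility (all lambda_i >= 0): OK
Complementary slackness (lambda_i * g_i(x) = 0 for all i): FAILS

Verdict: the first failing condition is complementary_slackness -> comp.

comp


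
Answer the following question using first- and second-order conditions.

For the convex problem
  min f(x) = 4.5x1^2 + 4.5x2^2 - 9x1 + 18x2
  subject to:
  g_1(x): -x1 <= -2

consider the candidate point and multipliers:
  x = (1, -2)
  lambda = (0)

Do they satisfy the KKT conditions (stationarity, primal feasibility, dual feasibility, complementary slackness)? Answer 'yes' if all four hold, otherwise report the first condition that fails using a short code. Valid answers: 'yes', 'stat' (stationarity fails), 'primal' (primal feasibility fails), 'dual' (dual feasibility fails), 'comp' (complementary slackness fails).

Gradient of f: grad f(x) = Q x + c = (0, 0)
Constraint values g_i(x) = a_i^T x - b_i:
  g_1((1, -2)) = 1
Stationarity residual: grad f(x) + sum_i lambda_i a_i = (0, 0)
  -> stationarity OK
Primal feasibility (all g_i <= 0): FAILS
Dual feasibility (all lambda_i >= 0): OK
Complementary slackness (lambda_i * g_i(x) = 0 for all i): OK

Verdict: the first failing condition is primal_feasibility -> primal.

primal


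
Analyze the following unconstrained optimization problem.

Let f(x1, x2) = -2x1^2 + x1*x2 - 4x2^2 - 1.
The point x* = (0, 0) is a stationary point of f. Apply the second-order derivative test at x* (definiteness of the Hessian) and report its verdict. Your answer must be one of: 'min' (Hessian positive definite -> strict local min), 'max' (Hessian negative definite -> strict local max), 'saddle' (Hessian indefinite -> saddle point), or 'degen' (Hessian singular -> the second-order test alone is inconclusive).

Compute the Hessian H = grad^2 f:
  H = [[-4, 1], [1, -8]]
Verify stationarity: grad f(x*) = H x* + g = (0, 0).
Eigenvalues of H: -8.2361, -3.7639.
Both eigenvalues < 0, so H is negative definite -> x* is a strict local max.

max


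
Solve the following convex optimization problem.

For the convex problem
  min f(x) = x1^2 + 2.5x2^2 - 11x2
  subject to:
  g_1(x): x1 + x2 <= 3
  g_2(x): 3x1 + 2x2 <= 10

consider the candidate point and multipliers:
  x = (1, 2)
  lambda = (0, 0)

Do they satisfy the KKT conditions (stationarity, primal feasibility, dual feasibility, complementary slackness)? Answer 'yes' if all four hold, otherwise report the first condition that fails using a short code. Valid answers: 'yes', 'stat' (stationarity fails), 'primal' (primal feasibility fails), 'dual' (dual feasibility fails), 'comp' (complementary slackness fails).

Gradient of f: grad f(x) = Q x + c = (2, -1)
Constraint values g_i(x) = a_i^T x - b_i:
  g_1((1, 2)) = 0
  g_2((1, 2)) = -3
Stationarity residual: grad f(x) + sum_i lambda_i a_i = (2, -1)
  -> stationarity FAILS
Primal feasibility (all g_i <= 0): OK
Dual feasibility (all lambda_i >= 0): OK
Complementary slackness (lambda_i * g_i(x) = 0 for all i): OK

Verdict: the first failing condition is stationarity -> stat.

stat


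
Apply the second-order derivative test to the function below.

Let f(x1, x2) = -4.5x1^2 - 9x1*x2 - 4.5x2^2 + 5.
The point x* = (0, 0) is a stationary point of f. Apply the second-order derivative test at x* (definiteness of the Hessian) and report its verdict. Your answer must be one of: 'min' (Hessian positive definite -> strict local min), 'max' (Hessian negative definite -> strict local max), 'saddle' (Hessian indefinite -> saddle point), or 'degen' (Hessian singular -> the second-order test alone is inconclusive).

Compute the Hessian H = grad^2 f:
  H = [[-9, -9], [-9, -9]]
Verify stationarity: grad f(x*) = H x* + g = (0, 0).
Eigenvalues of H: -18, 0.
H has a zero eigenvalue (singular; negative semidefinite but not definite), so H is neither positive definite, negative definite, nor indefinite. The second-order test alone is inconclusive -> degen.
(Indeed, f is constant along the null direction of H through x*, so x* is not a strict local extremum.)

degen


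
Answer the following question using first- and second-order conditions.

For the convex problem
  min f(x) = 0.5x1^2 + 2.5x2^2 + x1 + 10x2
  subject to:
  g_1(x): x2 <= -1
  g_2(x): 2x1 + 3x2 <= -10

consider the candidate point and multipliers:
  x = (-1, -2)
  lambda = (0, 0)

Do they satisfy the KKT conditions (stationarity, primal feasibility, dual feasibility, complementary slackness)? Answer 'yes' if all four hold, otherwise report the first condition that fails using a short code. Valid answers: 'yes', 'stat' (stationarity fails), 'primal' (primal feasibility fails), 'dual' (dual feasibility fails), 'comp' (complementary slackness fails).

Gradient of f: grad f(x) = Q x + c = (0, 0)
Constraint values g_i(x) = a_i^T x - b_i:
  g_1((-1, -2)) = -1
  g_2((-1, -2)) = 2
Stationarity residual: grad f(x) + sum_i lambda_i a_i = (0, 0)
  -> stationarity OK
Primal feasibility (all g_i <= 0): FAILS
Dual feasibility (all lambda_i >= 0): OK
Complementary slackness (lambda_i * g_i(x) = 0 for all i): OK

Verdict: the first failing condition is primal_feasibility -> primal.

primal


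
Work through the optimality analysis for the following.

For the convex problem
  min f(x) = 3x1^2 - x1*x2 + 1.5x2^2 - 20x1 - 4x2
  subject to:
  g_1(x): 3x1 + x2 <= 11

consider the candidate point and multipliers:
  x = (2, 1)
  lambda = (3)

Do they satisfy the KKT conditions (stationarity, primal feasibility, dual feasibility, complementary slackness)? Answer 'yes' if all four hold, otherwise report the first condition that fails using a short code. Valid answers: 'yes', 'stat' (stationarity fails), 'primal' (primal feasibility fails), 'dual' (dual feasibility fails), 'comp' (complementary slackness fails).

Gradient of f: grad f(x) = Q x + c = (-9, -3)
Constraint values g_i(x) = a_i^T x - b_i:
  g_1((2, 1)) = -4
Stationarity residual: grad f(x) + sum_i lambda_i a_i = (0, 0)
  -> stationarity OK
Primal feasibility (all g_i <= 0): OK
Dual feasibility (all lambda_i >= 0): OK
Complementary slackness (lambda_i * g_i(x) = 0 for all i): FAILS

Verdict: the first failing condition is complementary_slackness -> comp.

comp


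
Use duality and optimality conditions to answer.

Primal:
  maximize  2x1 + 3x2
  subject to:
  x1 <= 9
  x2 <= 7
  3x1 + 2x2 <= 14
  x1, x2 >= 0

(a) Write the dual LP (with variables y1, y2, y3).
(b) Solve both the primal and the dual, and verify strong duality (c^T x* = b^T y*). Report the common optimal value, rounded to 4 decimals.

The standard primal-dual pair for 'max c^T x s.t. A x <= b, x >= 0' is:
  Dual:  min b^T y  s.t.  A^T y >= c,  y >= 0.

So the dual LP is:
  minimize  9y1 + 7y2 + 14y3
  subject to:
    y1 + 3y3 >= 2
    y2 + 2y3 >= 3
    y1, y2, y3 >= 0

Solving the primal: x* = (0, 7).
  primal value c^T x* = 21.
Solving the dual: y* = (0, 1.6667, 0.6667).
  dual value b^T y* = 21.
Strong duality: c^T x* = b^T y*. Confirmed.

21


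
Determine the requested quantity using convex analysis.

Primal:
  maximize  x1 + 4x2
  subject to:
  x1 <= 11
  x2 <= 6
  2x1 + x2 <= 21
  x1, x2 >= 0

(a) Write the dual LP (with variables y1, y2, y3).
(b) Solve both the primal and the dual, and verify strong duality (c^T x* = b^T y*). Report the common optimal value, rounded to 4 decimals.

The standard primal-dual pair for 'max c^T x s.t. A x <= b, x >= 0' is:
  Dual:  min b^T y  s.t.  A^T y >= c,  y >= 0.

So the dual LP is:
  minimize  11y1 + 6y2 + 21y3
  subject to:
    y1 + 2y3 >= 1
    y2 + y3 >= 4
    y1, y2, y3 >= 0

Solving the primal: x* = (7.5, 6).
  primal value c^T x* = 31.5.
Solving the dual: y* = (0, 3.5, 0.5).
  dual value b^T y* = 31.5.
Strong duality: c^T x* = b^T y*. Confirmed.

31.5


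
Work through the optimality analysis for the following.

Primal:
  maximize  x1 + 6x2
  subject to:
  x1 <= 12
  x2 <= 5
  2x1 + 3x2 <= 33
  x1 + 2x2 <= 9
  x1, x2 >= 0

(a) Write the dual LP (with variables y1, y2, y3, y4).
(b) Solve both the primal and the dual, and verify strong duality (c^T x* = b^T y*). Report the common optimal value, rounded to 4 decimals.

The standard primal-dual pair for 'max c^T x s.t. A x <= b, x >= 0' is:
  Dual:  min b^T y  s.t.  A^T y >= c,  y >= 0.

So the dual LP is:
  minimize  12y1 + 5y2 + 33y3 + 9y4
  subject to:
    y1 + 2y3 + y4 >= 1
    y2 + 3y3 + 2y4 >= 6
    y1, y2, y3, y4 >= 0

Solving the primal: x* = (0, 4.5).
  primal value c^T x* = 27.
Solving the dual: y* = (0, 0, 0, 3).
  dual value b^T y* = 27.
Strong duality: c^T x* = b^T y*. Confirmed.

27


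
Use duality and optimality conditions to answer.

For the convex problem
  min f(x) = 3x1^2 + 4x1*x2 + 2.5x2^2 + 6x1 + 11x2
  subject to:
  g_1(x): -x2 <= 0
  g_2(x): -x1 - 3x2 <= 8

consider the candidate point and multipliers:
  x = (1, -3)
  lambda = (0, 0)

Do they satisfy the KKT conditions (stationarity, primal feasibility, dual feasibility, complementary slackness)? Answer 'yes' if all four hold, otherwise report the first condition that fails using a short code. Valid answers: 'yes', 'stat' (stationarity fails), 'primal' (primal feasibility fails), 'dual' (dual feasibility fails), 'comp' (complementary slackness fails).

Gradient of f: grad f(x) = Q x + c = (0, 0)
Constraint values g_i(x) = a_i^T x - b_i:
  g_1((1, -3)) = 3
  g_2((1, -3)) = 0
Stationarity residual: grad f(x) + sum_i lambda_i a_i = (0, 0)
  -> stationarity OK
Primal feasibility (all g_i <= 0): FAILS
Dual feasibility (all lambda_i >= 0): OK
Complementary slackness (lambda_i * g_i(x) = 0 for all i): OK

Verdict: the first failing condition is primal_feasibility -> primal.

primal


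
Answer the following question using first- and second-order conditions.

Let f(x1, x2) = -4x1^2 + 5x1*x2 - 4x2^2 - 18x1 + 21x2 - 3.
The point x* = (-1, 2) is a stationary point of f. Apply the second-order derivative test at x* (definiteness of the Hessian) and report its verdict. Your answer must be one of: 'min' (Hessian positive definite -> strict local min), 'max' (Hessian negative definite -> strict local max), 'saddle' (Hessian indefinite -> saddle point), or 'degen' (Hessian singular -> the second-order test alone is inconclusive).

Compute the Hessian H = grad^2 f:
  H = [[-8, 5], [5, -8]]
Verify stationarity: grad f(x*) = H x* + g = (0, 0).
Eigenvalues of H: -13, -3.
Both eigenvalues < 0, so H is negative definite -> x* is a strict local max.

max


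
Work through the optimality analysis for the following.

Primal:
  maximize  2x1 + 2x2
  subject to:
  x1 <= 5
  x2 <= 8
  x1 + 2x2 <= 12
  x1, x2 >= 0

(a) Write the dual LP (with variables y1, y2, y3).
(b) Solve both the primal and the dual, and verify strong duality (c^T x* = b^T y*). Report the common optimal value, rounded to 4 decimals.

The standard primal-dual pair for 'max c^T x s.t. A x <= b, x >= 0' is:
  Dual:  min b^T y  s.t.  A^T y >= c,  y >= 0.

So the dual LP is:
  minimize  5y1 + 8y2 + 12y3
  subject to:
    y1 + y3 >= 2
    y2 + 2y3 >= 2
    y1, y2, y3 >= 0

Solving the primal: x* = (5, 3.5).
  primal value c^T x* = 17.
Solving the dual: y* = (1, 0, 1).
  dual value b^T y* = 17.
Strong duality: c^T x* = b^T y*. Confirmed.

17


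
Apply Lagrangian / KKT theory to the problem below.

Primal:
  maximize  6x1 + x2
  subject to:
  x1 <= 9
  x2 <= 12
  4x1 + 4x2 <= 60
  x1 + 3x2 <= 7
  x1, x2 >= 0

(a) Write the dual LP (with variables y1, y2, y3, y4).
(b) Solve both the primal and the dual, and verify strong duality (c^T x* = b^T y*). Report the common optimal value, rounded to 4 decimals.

The standard primal-dual pair for 'max c^T x s.t. A x <= b, x >= 0' is:
  Dual:  min b^T y  s.t.  A^T y >= c,  y >= 0.

So the dual LP is:
  minimize  9y1 + 12y2 + 60y3 + 7y4
  subject to:
    y1 + 4y3 + y4 >= 6
    y2 + 4y3 + 3y4 >= 1
    y1, y2, y3, y4 >= 0

Solving the primal: x* = (7, 0).
  primal value c^T x* = 42.
Solving the dual: y* = (0, 0, 0, 6).
  dual value b^T y* = 42.
Strong duality: c^T x* = b^T y*. Confirmed.

42


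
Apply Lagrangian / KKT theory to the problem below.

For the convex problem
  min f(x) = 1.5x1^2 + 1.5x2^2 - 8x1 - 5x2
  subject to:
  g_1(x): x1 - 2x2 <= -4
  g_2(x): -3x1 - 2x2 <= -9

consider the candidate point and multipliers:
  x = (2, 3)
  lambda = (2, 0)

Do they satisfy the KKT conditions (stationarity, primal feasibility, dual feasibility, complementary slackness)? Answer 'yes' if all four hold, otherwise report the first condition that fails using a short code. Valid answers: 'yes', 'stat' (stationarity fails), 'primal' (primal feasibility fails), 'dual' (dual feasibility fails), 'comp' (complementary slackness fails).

Gradient of f: grad f(x) = Q x + c = (-2, 4)
Constraint values g_i(x) = a_i^T x - b_i:
  g_1((2, 3)) = 0
  g_2((2, 3)) = -3
Stationarity residual: grad f(x) + sum_i lambda_i a_i = (0, 0)
  -> stationarity OK
Primal feasibility (all g_i <= 0): OK
Dual feasibility (all lambda_i >= 0): OK
Complementary slackness (lambda_i * g_i(x) = 0 for all i): OK

Verdict: yes, KKT holds.

yes


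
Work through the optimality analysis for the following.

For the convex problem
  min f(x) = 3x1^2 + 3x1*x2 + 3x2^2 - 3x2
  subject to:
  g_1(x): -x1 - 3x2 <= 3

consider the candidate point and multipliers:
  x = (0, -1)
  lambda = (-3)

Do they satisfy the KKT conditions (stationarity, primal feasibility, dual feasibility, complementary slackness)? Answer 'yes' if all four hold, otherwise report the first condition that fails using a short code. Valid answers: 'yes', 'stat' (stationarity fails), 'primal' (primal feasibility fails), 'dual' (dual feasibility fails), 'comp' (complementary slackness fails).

Gradient of f: grad f(x) = Q x + c = (-3, -9)
Constraint values g_i(x) = a_i^T x - b_i:
  g_1((0, -1)) = 0
Stationarity residual: grad f(x) + sum_i lambda_i a_i = (0, 0)
  -> stationarity OK
Primal feasibility (all g_i <= 0): OK
Dual feasibility (all lambda_i >= 0): FAILS
Complementary slackness (lambda_i * g_i(x) = 0 for all i): OK

Verdict: the first failing condition is dual_feasibility -> dual.

dual


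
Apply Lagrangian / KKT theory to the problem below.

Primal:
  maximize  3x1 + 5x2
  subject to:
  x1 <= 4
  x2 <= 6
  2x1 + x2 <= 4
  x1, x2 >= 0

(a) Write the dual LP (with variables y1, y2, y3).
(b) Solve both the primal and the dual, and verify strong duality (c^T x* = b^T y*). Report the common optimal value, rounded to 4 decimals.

The standard primal-dual pair for 'max c^T x s.t. A x <= b, x >= 0' is:
  Dual:  min b^T y  s.t.  A^T y >= c,  y >= 0.

So the dual LP is:
  minimize  4y1 + 6y2 + 4y3
  subject to:
    y1 + 2y3 >= 3
    y2 + y3 >= 5
    y1, y2, y3 >= 0

Solving the primal: x* = (0, 4).
  primal value c^T x* = 20.
Solving the dual: y* = (0, 0, 5).
  dual value b^T y* = 20.
Strong duality: c^T x* = b^T y*. Confirmed.

20


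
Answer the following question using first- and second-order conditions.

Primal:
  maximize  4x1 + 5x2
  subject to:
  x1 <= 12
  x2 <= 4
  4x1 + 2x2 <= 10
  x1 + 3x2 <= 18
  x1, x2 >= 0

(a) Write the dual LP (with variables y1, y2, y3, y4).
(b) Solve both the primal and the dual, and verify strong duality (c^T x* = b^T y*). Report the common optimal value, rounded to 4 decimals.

The standard primal-dual pair for 'max c^T x s.t. A x <= b, x >= 0' is:
  Dual:  min b^T y  s.t.  A^T y >= c,  y >= 0.

So the dual LP is:
  minimize  12y1 + 4y2 + 10y3 + 18y4
  subject to:
    y1 + 4y3 + y4 >= 4
    y2 + 2y3 + 3y4 >= 5
    y1, y2, y3, y4 >= 0

Solving the primal: x* = (0.5, 4).
  primal value c^T x* = 22.
Solving the dual: y* = (0, 3, 1, 0).
  dual value b^T y* = 22.
Strong duality: c^T x* = b^T y*. Confirmed.

22


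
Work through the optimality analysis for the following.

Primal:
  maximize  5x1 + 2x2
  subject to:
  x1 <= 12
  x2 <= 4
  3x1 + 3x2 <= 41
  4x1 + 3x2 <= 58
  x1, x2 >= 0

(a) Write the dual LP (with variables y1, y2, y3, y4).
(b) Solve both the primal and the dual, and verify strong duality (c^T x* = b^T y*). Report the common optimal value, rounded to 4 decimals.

The standard primal-dual pair for 'max c^T x s.t. A x <= b, x >= 0' is:
  Dual:  min b^T y  s.t.  A^T y >= c,  y >= 0.

So the dual LP is:
  minimize  12y1 + 4y2 + 41y3 + 58y4
  subject to:
    y1 + 3y3 + 4y4 >= 5
    y2 + 3y3 + 3y4 >= 2
    y1, y2, y3, y4 >= 0

Solving the primal: x* = (12, 1.6667).
  primal value c^T x* = 63.3333.
Solving the dual: y* = (3, 0, 0.6667, 0).
  dual value b^T y* = 63.3333.
Strong duality: c^T x* = b^T y*. Confirmed.

63.3333


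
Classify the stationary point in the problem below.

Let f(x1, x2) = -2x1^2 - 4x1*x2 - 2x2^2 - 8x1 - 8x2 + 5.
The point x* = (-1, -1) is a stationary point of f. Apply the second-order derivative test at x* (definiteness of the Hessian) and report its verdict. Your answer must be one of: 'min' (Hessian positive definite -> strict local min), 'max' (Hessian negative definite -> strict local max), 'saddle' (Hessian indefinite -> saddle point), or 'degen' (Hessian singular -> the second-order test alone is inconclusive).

Compute the Hessian H = grad^2 f:
  H = [[-4, -4], [-4, -4]]
Verify stationarity: grad f(x*) = H x* + g = (0, 0).
Eigenvalues of H: -8, 0.
H has a zero eigenvalue (singular; negative semidefinite but not definite), so H is neither positive definite, negative definite, nor indefinite. The second-order test alone is inconclusive -> degen.
(Indeed, f is constant along the null direction of H through x*, so x* is not a strict local extremum.)

degen


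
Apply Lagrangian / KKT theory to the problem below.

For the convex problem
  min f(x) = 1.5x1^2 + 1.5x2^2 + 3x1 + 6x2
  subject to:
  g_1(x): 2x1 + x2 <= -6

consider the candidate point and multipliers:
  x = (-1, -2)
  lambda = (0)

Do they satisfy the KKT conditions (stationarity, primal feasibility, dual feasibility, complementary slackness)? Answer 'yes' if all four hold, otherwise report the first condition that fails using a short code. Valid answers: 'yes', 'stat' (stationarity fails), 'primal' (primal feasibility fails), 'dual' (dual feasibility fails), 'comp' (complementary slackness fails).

Gradient of f: grad f(x) = Q x + c = (0, 0)
Constraint values g_i(x) = a_i^T x - b_i:
  g_1((-1, -2)) = 2
Stationarity residual: grad f(x) + sum_i lambda_i a_i = (0, 0)
  -> stationarity OK
Primal feasibility (all g_i <= 0): FAILS
Dual feasibility (all lambda_i >= 0): OK
Complementary slackness (lambda_i * g_i(x) = 0 for all i): OK

Verdict: the first failing condition is primal_feasibility -> primal.

primal


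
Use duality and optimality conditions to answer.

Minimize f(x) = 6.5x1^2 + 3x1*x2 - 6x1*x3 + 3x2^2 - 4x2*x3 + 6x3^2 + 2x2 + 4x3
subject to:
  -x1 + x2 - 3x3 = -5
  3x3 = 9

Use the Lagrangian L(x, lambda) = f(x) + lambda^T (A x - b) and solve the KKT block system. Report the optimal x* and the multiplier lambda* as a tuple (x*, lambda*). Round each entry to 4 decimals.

Form the Lagrangian:
  L(x, lambda) = (1/2) x^T Q x + c^T x + lambda^T (A x - b)
Stationarity (grad_x L = 0): Q x + c + A^T lambda = 0.
Primal feasibility: A x = b.

This gives the KKT block system:
  [ Q   A^T ] [ x     ]   [-c ]
  [ A    0  ] [ lambda ] = [ b ]

Solving the linear system:
  x*      = (-0.32, 3.68, 3)
  lambda* = (-11.12, -20.1867)
  f(x*)   = 72.72

x* = (-0.32, 3.68, 3), lambda* = (-11.12, -20.1867)


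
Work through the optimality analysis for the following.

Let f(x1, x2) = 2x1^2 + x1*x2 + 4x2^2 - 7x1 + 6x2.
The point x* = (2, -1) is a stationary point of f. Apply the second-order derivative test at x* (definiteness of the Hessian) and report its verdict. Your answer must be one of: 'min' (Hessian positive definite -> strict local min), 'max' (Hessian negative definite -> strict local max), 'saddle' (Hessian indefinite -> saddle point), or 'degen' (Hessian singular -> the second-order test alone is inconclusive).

Compute the Hessian H = grad^2 f:
  H = [[4, 1], [1, 8]]
Verify stationarity: grad f(x*) = H x* + g = (0, 0).
Eigenvalues of H: 3.7639, 8.2361.
Both eigenvalues > 0, so H is positive definite -> x* is a strict local min.

min


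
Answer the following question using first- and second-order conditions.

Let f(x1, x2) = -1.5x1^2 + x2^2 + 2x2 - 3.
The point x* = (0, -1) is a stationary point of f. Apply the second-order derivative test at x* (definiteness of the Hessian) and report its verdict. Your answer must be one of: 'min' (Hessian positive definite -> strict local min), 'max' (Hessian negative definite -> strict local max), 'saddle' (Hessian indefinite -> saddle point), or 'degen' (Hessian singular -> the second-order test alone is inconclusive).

Compute the Hessian H = grad^2 f:
  H = [[-3, 0], [0, 2]]
Verify stationarity: grad f(x*) = H x* + g = (0, 0).
Eigenvalues of H: -3, 2.
Eigenvalues have mixed signs, so H is indefinite -> x* is a saddle point.

saddle


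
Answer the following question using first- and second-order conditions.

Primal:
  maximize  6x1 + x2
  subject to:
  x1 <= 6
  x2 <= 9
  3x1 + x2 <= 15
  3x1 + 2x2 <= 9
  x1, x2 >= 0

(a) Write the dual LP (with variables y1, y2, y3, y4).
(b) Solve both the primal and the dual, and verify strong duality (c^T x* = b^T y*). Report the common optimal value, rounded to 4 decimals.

The standard primal-dual pair for 'max c^T x s.t. A x <= b, x >= 0' is:
  Dual:  min b^T y  s.t.  A^T y >= c,  y >= 0.

So the dual LP is:
  minimize  6y1 + 9y2 + 15y3 + 9y4
  subject to:
    y1 + 3y3 + 3y4 >= 6
    y2 + y3 + 2y4 >= 1
    y1, y2, y3, y4 >= 0

Solving the primal: x* = (3, 0).
  primal value c^T x* = 18.
Solving the dual: y* = (0, 0, 0, 2).
  dual value b^T y* = 18.
Strong duality: c^T x* = b^T y*. Confirmed.

18


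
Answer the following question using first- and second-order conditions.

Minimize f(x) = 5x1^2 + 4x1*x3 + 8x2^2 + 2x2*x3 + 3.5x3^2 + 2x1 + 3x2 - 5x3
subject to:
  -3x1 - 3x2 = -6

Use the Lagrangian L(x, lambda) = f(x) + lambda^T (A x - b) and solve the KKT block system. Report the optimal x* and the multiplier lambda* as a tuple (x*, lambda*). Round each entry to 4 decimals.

Form the Lagrangian:
  L(x, lambda) = (1/2) x^T Q x + c^T x + lambda^T (A x - b)
Stationarity (grad_x L = 0): Q x + c + A^T lambda = 0.
Primal feasibility: A x = b.

This gives the KKT block system:
  [ Q   A^T ] [ x     ]   [-c ]
  [ A    0  ] [ lambda ] = [ b ]

Solving the linear system:
  x*      = (1.2865, 0.7135, -0.2247)
  lambda* = (4.6554)
  f(x*)   = 16.8848

x* = (1.2865, 0.7135, -0.2247), lambda* = (4.6554)


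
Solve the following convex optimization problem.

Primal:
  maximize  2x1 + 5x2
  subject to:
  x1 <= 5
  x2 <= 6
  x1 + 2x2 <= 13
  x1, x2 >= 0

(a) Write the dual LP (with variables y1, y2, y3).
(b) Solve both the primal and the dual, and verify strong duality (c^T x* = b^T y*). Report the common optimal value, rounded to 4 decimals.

The standard primal-dual pair for 'max c^T x s.t. A x <= b, x >= 0' is:
  Dual:  min b^T y  s.t.  A^T y >= c,  y >= 0.

So the dual LP is:
  minimize  5y1 + 6y2 + 13y3
  subject to:
    y1 + y3 >= 2
    y2 + 2y3 >= 5
    y1, y2, y3 >= 0

Solving the primal: x* = (1, 6).
  primal value c^T x* = 32.
Solving the dual: y* = (0, 1, 2).
  dual value b^T y* = 32.
Strong duality: c^T x* = b^T y*. Confirmed.

32


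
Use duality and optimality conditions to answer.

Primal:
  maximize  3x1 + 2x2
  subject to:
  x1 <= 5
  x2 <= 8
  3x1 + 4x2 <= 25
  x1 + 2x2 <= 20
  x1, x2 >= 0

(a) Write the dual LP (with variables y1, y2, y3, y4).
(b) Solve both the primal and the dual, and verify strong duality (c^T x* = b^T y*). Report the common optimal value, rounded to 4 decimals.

The standard primal-dual pair for 'max c^T x s.t. A x <= b, x >= 0' is:
  Dual:  min b^T y  s.t.  A^T y >= c,  y >= 0.

So the dual LP is:
  minimize  5y1 + 8y2 + 25y3 + 20y4
  subject to:
    y1 + 3y3 + y4 >= 3
    y2 + 4y3 + 2y4 >= 2
    y1, y2, y3, y4 >= 0

Solving the primal: x* = (5, 2.5).
  primal value c^T x* = 20.
Solving the dual: y* = (1.5, 0, 0.5, 0).
  dual value b^T y* = 20.
Strong duality: c^T x* = b^T y*. Confirmed.

20
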